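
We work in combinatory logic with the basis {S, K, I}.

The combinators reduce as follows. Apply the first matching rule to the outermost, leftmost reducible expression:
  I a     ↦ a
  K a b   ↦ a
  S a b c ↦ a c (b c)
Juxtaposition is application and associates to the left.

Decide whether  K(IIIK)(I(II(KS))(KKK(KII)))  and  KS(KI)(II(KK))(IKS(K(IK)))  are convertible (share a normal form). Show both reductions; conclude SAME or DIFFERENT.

Term A:
  start: K(IIIK)(I(II(KS))(KKK(KII)))
  →1  IIIK
  →2  IIK
  →3  IK
  →4  K

Term B:
  start: KS(KI)(II(KK))(IKS(K(IK)))
  →1  S(II(KK))(IKS(K(IK)))
  →2  S(I(KK))(IKS(K(IK)))
  →3  S(KK)(IKS(K(IK)))
  →4  S(KK)(KS(K(IK)))
  →5  S(KK)S

Answer: DIFFERENT — A ⇓ K, B ⇓ S(KK)S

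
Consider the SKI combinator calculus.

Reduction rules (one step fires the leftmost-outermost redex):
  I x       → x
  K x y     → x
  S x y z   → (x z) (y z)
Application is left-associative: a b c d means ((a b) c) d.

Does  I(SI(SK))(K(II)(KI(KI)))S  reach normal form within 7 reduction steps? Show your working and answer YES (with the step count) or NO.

Answer: NO — after 7 steps the term is KS(K(II)(KI(KI))S), not yet normal

Reduction:
  start: I(SI(SK))(K(II)(KI(KI)))S
  [1] SI(SK)(K(II)(KI(KI)))S
  [2] I(K(II)(KI(KI)))(SK(K(II)(KI(KI))))S
  [3] K(II)(KI(KI))(SK(K(II)(KI(KI))))S
  [4] II(SK(K(II)(KI(KI))))S
  [5] I(SK(K(II)(KI(KI))))S
  [6] SK(K(II)(KI(KI)))S
  [7] KS(K(II)(KI(KI))S)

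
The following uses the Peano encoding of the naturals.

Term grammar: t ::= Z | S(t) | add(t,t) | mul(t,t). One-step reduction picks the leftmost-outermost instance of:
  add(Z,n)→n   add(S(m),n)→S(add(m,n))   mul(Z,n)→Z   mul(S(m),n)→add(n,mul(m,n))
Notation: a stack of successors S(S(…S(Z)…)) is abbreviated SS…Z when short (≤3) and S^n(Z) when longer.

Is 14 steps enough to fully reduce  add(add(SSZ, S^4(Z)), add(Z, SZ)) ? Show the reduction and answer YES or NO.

  start: add(add(SSZ, S^4(Z)), add(Z, SZ))
  step 1: add(S(add(SZ, S^4(Z))), add(Z, SZ))
  step 2: S(add(add(SZ, S^4(Z)), add(Z, SZ)))
  step 3: S(add(S(add(Z, S^4(Z))), add(Z, SZ)))
  step 4: S(S(add(add(Z, S^4(Z)), add(Z, SZ))))
  step 5: S(S(add(S^4(Z), add(Z, SZ))))
  step 6: S(S(S(add(SSSZ, add(Z, SZ)))))
  step 7: S(S(S(S(add(SSZ, add(Z, SZ))))))
  step 8: S(S(S(S(S(add(SZ, add(Z, SZ)))))))
  step 9: S(S(S(S(S(S(add(Z, add(Z, SZ))))))))
  step 10: S(S(S(S(S(S(add(Z, SZ)))))))
  step 11: S^7(Z)

Answer: YES — reaches normal form S^7(Z) in 11 ≤ 14 steps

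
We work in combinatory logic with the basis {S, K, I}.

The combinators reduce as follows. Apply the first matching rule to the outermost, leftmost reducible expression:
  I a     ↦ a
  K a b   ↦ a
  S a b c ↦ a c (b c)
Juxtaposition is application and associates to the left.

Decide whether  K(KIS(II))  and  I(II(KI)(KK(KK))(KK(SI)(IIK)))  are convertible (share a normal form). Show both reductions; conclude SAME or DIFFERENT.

Answer: DIFFERENT — A ⇓ KI, B ⇓ KK

Working:
Term A:
  start: K(KIS(II))
  →1  K(I(II))
  →2  K(II)
  →3  KI

Term B:
  start: I(II(KI)(KK(KK))(KK(SI)(IIK)))
  →1  II(KI)(KK(KK))(KK(SI)(IIK))
  →2  I(KI)(KK(KK))(KK(SI)(IIK))
  →3  KI(KK(KK))(KK(SI)(IIK))
  →4  I(KK(SI)(IIK))
  →5  KK(SI)(IIK)
  →6  K(IIK)
  →7  K(IK)
  →8  KK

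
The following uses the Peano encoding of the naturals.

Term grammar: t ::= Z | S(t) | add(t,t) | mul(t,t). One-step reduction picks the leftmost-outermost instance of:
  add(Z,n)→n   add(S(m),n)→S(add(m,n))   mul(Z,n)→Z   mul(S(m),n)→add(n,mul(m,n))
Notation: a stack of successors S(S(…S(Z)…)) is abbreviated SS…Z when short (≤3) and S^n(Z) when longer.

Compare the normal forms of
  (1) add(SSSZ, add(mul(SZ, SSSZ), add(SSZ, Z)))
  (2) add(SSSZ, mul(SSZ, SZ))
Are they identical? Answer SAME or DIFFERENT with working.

Answer: DIFFERENT — A ⇓ S^8(Z), B ⇓ S^5(Z)

Reduction:
Term A:
  start: add(SSSZ, add(mul(SZ, SSSZ), add(SSZ, Z)))
  →1  S(add(SSZ, add(mul(SZ, SSSZ), add(SSZ, Z))))
  →2  S(S(add(SZ, add(mul(SZ, SSSZ), add(SSZ, Z)))))
  →3  S(S(S(add(Z, add(mul(SZ, SSSZ), add(SSZ, Z))))))
  →4  S(S(S(add(mul(SZ, SSSZ), add(SSZ, Z)))))
  →5  S(S(S(add(add(SSSZ, mul(Z, SSSZ)), add(SSZ, Z)))))
  →6  S(S(S(add(S(add(SSZ, mul(Z, SSSZ))), add(SSZ, Z)))))
  →7  S(S(S(S(add(add(SSZ, mul(Z, SSSZ)), add(SSZ, Z))))))
  →8  S(S(S(S(add(S(add(SZ, mul(Z, SSSZ))), add(SSZ, Z))))))
  →9  S(S(S(S(S(add(add(SZ, mul(Z, SSSZ)), add(SSZ, Z)))))))
  →10  S(S(S(S(S(add(S(add(Z, mul(Z, SSSZ))), add(SSZ, Z)))))))
  →11  S(S(S(S(S(S(add(add(Z, mul(Z, SSSZ)), add(SSZ, Z))))))))
  →12  S(S(S(S(S(S(add(mul(Z, SSSZ), add(SSZ, Z))))))))
  →13  S(S(S(S(S(S(add(Z, add(SSZ, Z))))))))
  →14  S(S(S(S(S(S(add(SSZ, Z)))))))
  →15  S(S(S(S(S(S(S(add(SZ, Z))))))))
  →16  S(S(S(S(S(S(S(S(add(Z, Z)))))))))
  →17  S^8(Z)

Term B:
  start: add(SSSZ, mul(SSZ, SZ))
  →1  S(add(SSZ, mul(SSZ, SZ)))
  →2  S(S(add(SZ, mul(SSZ, SZ))))
  →3  S(S(S(add(Z, mul(SSZ, SZ)))))
  →4  S(S(S(mul(SSZ, SZ))))
  →5  S(S(S(add(SZ, mul(SZ, SZ)))))
  →6  S(S(S(S(add(Z, mul(SZ, SZ))))))
  →7  S(S(S(S(mul(SZ, SZ)))))
  →8  S(S(S(S(add(SZ, mul(Z, SZ))))))
  →9  S(S(S(S(S(add(Z, mul(Z, SZ)))))))
  →10  S(S(S(S(S(mul(Z, SZ))))))
  →11  S^5(Z)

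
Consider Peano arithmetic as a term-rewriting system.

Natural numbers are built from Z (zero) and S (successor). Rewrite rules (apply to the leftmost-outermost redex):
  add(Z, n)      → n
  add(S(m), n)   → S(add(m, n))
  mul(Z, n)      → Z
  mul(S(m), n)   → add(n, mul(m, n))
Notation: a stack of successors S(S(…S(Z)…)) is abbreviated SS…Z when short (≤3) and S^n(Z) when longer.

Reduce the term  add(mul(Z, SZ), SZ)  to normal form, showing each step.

Answer: normal form = SZ  (in 2 steps)

Working:
  start: add(mul(Z, SZ), SZ)
  [1] add(Z, SZ)
  [2] SZ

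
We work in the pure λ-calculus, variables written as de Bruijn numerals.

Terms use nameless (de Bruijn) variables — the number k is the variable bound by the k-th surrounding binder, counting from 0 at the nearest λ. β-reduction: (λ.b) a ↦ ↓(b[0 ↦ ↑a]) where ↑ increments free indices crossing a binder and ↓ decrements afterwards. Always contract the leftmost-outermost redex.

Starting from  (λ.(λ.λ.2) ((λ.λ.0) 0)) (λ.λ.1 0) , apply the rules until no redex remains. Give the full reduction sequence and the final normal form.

Answer: normal form = λ.λ.λ.1 0  (in 2 steps)

Derivation:
  start: (λ.(λ.λ.2) ((λ.λ.0) 0)) (λ.λ.1 0)
  [1] (λ.λ.λ.λ.1 0) ((λ.λ.0) (λ.λ.1 0))
  [2] λ.λ.λ.1 0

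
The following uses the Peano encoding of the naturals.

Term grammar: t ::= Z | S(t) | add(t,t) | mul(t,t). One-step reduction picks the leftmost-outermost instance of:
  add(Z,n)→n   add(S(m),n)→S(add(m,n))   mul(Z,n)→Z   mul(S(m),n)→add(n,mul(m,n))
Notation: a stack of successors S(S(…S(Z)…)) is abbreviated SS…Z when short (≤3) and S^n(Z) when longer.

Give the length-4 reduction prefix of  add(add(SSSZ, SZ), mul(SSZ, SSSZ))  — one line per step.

  start: add(add(SSSZ, SZ), mul(SSZ, SSSZ))
  →1  add(S(add(SSZ, SZ)), mul(SSZ, SSSZ))
  →2  S(add(add(SSZ, SZ), mul(SSZ, SSSZ)))
  →3  S(add(S(add(SZ, SZ)), mul(SSZ, SSSZ)))
  →4  S(S(add(add(SZ, SZ), mul(SSZ, SSSZ))))

Answer: after 4 steps: S(S(add(add(SZ, SZ), mul(SSZ, SSSZ))))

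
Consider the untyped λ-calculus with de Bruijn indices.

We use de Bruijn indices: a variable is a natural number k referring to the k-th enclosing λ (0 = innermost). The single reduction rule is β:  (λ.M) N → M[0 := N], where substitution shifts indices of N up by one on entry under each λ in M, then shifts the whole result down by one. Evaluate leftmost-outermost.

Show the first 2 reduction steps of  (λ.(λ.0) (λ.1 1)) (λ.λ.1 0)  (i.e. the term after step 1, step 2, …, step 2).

  start: (λ.(λ.0) (λ.1 1)) (λ.λ.1 0)
  [1] (λ.0) (λ.(λ.λ.1 0) (λ.λ.1 0))
  [2] λ.(λ.λ.1 0) (λ.λ.1 0)

Answer: after 2 steps: λ.(λ.λ.1 0) (λ.λ.1 0)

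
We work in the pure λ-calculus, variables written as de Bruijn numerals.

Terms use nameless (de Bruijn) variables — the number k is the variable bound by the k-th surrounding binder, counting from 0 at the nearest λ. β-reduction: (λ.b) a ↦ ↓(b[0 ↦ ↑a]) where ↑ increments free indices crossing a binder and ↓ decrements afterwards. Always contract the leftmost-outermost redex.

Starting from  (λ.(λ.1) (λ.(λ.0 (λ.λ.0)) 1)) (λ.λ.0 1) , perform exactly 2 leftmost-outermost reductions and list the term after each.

  start: (λ.(λ.1) (λ.(λ.0 (λ.λ.0)) 1)) (λ.λ.0 1)
  →1  (λ.λ.λ.0 1) (λ.(λ.0 (λ.λ.0)) (λ.λ.0 1))
  →2  λ.λ.0 1

Answer: after 2 steps: λ.λ.0 1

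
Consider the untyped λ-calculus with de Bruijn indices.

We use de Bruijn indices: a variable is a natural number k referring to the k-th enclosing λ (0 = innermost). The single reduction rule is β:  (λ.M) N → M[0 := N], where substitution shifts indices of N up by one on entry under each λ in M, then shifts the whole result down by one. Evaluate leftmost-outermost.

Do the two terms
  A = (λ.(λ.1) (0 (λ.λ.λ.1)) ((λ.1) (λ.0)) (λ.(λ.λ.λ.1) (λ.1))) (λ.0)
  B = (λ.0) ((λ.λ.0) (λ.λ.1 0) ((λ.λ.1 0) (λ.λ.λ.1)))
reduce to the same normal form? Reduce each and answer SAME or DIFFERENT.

Term A:
  start: (λ.(λ.1) (0 (λ.λ.λ.1)) ((λ.1) (λ.0)) (λ.(λ.λ.λ.1) (λ.1))) (λ.0)
  step 1: (λ.λ.0) ((λ.0) (λ.λ.λ.1)) ((λ.λ.0) (λ.0)) (λ.(λ.λ.λ.1) (λ.1))
  step 2: (λ.0) ((λ.λ.0) (λ.0)) (λ.(λ.λ.λ.1) (λ.1))
  step 3: (λ.λ.0) (λ.0) (λ.(λ.λ.λ.1) (λ.1))
  step 4: (λ.0) (λ.(λ.λ.λ.1) (λ.1))
  step 5: λ.(λ.λ.λ.1) (λ.1)
  step 6: λ.λ.λ.1

Term B:
  start: (λ.0) ((λ.λ.0) (λ.λ.1 0) ((λ.λ.1 0) (λ.λ.λ.1)))
  step 1: (λ.λ.0) (λ.λ.1 0) ((λ.λ.1 0) (λ.λ.λ.1))
  step 2: (λ.0) ((λ.λ.1 0) (λ.λ.λ.1))
  step 3: (λ.λ.1 0) (λ.λ.λ.1)
  step 4: λ.(λ.λ.λ.1) 0
  step 5: λ.λ.λ.1

Answer: SAME — A ⇓ λ.λ.λ.1, B ⇓ λ.λ.λ.1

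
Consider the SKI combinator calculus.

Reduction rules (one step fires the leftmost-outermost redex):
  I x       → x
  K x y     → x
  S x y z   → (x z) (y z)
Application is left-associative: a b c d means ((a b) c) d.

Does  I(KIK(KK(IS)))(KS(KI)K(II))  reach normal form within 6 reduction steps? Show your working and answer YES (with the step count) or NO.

Answer: YES — reaches normal form K(SKI) in 6 ≤ 6 steps

Derivation:
  start: I(KIK(KK(IS)))(KS(KI)K(II))
  step 1: KIK(KK(IS))(KS(KI)K(II))
  step 2: I(KK(IS))(KS(KI)K(II))
  step 3: KK(IS)(KS(KI)K(II))
  step 4: K(KS(KI)K(II))
  step 5: K(SK(II))
  step 6: K(SKI)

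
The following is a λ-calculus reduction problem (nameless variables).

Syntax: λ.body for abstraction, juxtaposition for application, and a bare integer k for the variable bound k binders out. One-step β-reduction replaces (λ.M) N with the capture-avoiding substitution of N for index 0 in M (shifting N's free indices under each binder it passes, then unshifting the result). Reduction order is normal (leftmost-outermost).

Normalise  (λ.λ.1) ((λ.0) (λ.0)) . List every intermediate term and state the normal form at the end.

  start: (λ.λ.1) ((λ.0) (λ.0))
  →1  λ.(λ.0) (λ.0)
  →2  λ.λ.0

Answer: normal form = λ.λ.0  (in 2 steps)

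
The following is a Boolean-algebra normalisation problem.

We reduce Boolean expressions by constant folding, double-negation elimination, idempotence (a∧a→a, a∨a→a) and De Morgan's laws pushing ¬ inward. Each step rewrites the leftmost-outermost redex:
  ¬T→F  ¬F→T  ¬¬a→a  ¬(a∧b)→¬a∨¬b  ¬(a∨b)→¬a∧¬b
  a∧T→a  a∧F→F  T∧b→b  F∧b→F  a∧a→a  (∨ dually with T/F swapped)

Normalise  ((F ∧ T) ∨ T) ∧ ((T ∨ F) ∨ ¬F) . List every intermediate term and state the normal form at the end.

Answer: normal form = T  (in 4 steps)

Derivation:
  start: ((F ∧ T) ∨ T) ∧ ((T ∨ F) ∨ ¬F)
  →1  T ∧ ((T ∨ F) ∨ ¬F)
  →2  (T ∨ F) ∨ ¬F
  →3  T ∨ ¬F
  →4  T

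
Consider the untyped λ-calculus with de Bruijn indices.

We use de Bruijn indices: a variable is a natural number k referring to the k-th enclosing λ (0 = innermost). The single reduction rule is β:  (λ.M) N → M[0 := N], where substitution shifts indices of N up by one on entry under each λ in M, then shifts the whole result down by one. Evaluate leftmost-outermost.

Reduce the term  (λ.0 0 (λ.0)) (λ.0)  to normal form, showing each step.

Answer: normal form = λ.0  (in 3 steps)

Working:
  start: (λ.0 0 (λ.0)) (λ.0)
  step 1: (λ.0) (λ.0) (λ.0)
  step 2: (λ.0) (λ.0)
  step 3: λ.0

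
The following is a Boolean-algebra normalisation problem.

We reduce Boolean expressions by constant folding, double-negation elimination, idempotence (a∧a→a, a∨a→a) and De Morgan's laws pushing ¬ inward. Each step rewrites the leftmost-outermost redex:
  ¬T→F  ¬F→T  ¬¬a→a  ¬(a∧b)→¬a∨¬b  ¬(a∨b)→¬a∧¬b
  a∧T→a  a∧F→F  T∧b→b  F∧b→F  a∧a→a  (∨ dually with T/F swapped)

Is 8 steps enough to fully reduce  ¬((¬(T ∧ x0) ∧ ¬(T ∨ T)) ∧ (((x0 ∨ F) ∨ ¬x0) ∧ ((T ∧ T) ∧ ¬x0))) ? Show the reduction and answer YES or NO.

  start: ¬((¬(T ∧ x0) ∧ ¬(T ∨ T)) ∧ (((x0 ∨ F) ∨ ¬x0) ∧ ((T ∧ T) ∧ ¬x0)))
  [1] ¬(¬(T ∧ x0) ∧ ¬(T ∨ T)) ∨ ¬(((x0 ∨ F) ∨ ¬x0) ∧ ((T ∧ T) ∧ ¬x0))
  [2] (¬¬(T ∧ x0) ∨ ¬¬(T ∨ T)) ∨ ¬(((x0 ∨ F) ∨ ¬x0) ∧ ((T ∧ T) ∧ ¬x0))
  [3] ((T ∧ x0) ∨ ¬¬(T ∨ T)) ∨ ¬(((x0 ∨ F) ∨ ¬x0) ∧ ((T ∧ T) ∧ ¬x0))
  [4] (x0 ∨ ¬¬(T ∨ T)) ∨ ¬(((x0 ∨ F) ∨ ¬x0) ∧ ((T ∧ T) ∧ ¬x0))
  [5] (x0 ∨ (T ∨ T)) ∨ ¬(((x0 ∨ F) ∨ ¬x0) ∧ ((T ∧ T) ∧ ¬x0))
  [6] (x0 ∨ T) ∨ ¬(((x0 ∨ F) ∨ ¬x0) ∧ ((T ∧ T) ∧ ¬x0))
  [7] T ∨ ¬(((x0 ∨ F) ∨ ¬x0) ∧ ((T ∧ T) ∧ ¬x0))
  [8] T

Answer: YES — reaches normal form T in 8 ≤ 8 steps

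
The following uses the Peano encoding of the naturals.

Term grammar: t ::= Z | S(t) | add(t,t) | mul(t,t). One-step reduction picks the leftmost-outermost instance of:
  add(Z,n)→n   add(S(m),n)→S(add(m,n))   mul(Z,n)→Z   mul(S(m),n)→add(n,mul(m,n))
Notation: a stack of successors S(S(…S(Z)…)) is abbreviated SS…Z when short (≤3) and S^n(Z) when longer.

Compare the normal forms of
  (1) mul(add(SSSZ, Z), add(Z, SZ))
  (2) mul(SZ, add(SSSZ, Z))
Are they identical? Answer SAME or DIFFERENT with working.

Answer: SAME — A ⇓ SSSZ, B ⇓ SSSZ

Working:
Term A:
  start: mul(add(SSSZ, Z), add(Z, SZ))
  [1] mul(S(add(SSZ, Z)), add(Z, SZ))
  [2] add(add(Z, SZ), mul(add(SSZ, Z), add(Z, SZ)))
  [3] add(SZ, mul(add(SSZ, Z), add(Z, SZ)))
  [4] S(add(Z, mul(add(SSZ, Z), add(Z, SZ))))
  [5] S(mul(add(SSZ, Z), add(Z, SZ)))
  [6] S(mul(S(add(SZ, Z)), add(Z, SZ)))
  [7] S(add(add(Z, SZ), mul(add(SZ, Z), add(Z, SZ))))
  [8] S(add(SZ, mul(add(SZ, Z), add(Z, SZ))))
  [9] S(S(add(Z, mul(add(SZ, Z), add(Z, SZ)))))
  [10] S(S(mul(add(SZ, Z), add(Z, SZ))))
  [11] S(S(mul(S(add(Z, Z)), add(Z, SZ))))
  [12] S(S(add(add(Z, SZ), mul(add(Z, Z), add(Z, SZ)))))
  [13] S(S(add(SZ, mul(add(Z, Z), add(Z, SZ)))))
  [14] S(S(S(add(Z, mul(add(Z, Z), add(Z, SZ))))))
  [15] S(S(S(mul(add(Z, Z), add(Z, SZ)))))
  [16] S(S(S(mul(Z, add(Z, SZ)))))
  [17] SSSZ

Term B:
  start: mul(SZ, add(SSSZ, Z))
  [1] add(add(SSSZ, Z), mul(Z, add(SSSZ, Z)))
  [2] add(S(add(SSZ, Z)), mul(Z, add(SSSZ, Z)))
  [3] S(add(add(SSZ, Z), mul(Z, add(SSSZ, Z))))
  [4] S(add(S(add(SZ, Z)), mul(Z, add(SSSZ, Z))))
  [5] S(S(add(add(SZ, Z), mul(Z, add(SSSZ, Z)))))
  [6] S(S(add(S(add(Z, Z)), mul(Z, add(SSSZ, Z)))))
  [7] S(S(S(add(add(Z, Z), mul(Z, add(SSSZ, Z))))))
  [8] S(S(S(add(Z, mul(Z, add(SSSZ, Z))))))
  [9] S(S(S(mul(Z, add(SSSZ, Z)))))
  [10] SSSZ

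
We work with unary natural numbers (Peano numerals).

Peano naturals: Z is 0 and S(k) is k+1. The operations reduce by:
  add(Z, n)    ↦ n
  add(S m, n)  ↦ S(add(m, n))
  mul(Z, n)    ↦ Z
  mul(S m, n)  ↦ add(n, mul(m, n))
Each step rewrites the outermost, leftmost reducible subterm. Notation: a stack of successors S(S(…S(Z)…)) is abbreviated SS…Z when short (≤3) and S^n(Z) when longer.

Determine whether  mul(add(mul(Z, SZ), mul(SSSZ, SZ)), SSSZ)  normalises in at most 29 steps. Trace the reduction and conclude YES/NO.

  start: mul(add(mul(Z, SZ), mul(SSSZ, SZ)), SSSZ)
  [1] mul(add(Z, mul(SSSZ, SZ)), SSSZ)
  [2] mul(mul(SSSZ, SZ), SSSZ)
  [3] mul(add(SZ, mul(SSZ, SZ)), SSSZ)
  [4] mul(S(add(Z, mul(SSZ, SZ))), SSSZ)
  [5] add(SSSZ, mul(add(Z, mul(SSZ, SZ)), SSSZ))
  [6] S(add(SSZ, mul(add(Z, mul(SSZ, SZ)), SSSZ)))
  [7] S(S(add(SZ, mul(add(Z, mul(SSZ, SZ)), SSSZ))))
  [8] S(S(S(add(Z, mul(add(Z, mul(SSZ, SZ)), SSSZ)))))
  [9] S(S(S(mul(add(Z, mul(SSZ, SZ)), SSSZ))))
  [10] S(S(S(mul(mul(SSZ, SZ), SSSZ))))
  [11] S(S(S(mul(add(SZ, mul(SZ, SZ)), SSSZ))))
  [12] S(S(S(mul(S(add(Z, mul(SZ, SZ))), SSSZ))))
  [13] S(S(S(add(SSSZ, mul(add(Z, mul(SZ, SZ)), SSSZ)))))
  [14] S(S(S(S(add(SSZ, mul(add(Z, mul(SZ, SZ)), SSSZ))))))
  [15] S(S(S(S(S(add(SZ, mul(add(Z, mul(SZ, SZ)), SSSZ)))))))
  [16] S(S(S(S(S(S(add(Z, mul(add(Z, mul(SZ, SZ)), SSSZ))))))))
  [17] S(S(S(S(S(S(mul(add(Z, mul(SZ, SZ)), SSSZ)))))))
  [18] S(S(S(S(S(S(mul(mul(SZ, SZ), SSSZ)))))))
  [19] S(S(S(S(S(S(mul(add(SZ, mul(Z, SZ)), SSSZ)))))))
  [20] S(S(S(S(S(S(mul(S(add(Z, mul(Z, SZ))), SSSZ)))))))
  [21] S(S(S(S(S(S(add(SSSZ, mul(add(Z, mul(Z, SZ)), SSSZ))))))))
  [22] S(S(S(S(S(S(S(add(SSZ, mul(add(Z, mul(Z, SZ)), SSSZ)))))))))
  [23] S(S(S(S(S(S(S(S(add(SZ, mul(add(Z, mul(Z, SZ)), SSSZ))))))))))
  [24] S(S(S(S(S(S(S(S(S(add(Z, mul(add(Z, mul(Z, SZ)), SSSZ)))))))))))
  [25] S(S(S(S(S(S(S(S(S(mul(add(Z, mul(Z, SZ)), SSSZ))))))))))
  [26] S(S(S(S(S(S(S(S(S(mul(mul(Z, SZ), SSSZ))))))))))
  [27] S(S(S(S(S(S(S(S(S(mul(Z, SSSZ))))))))))
  [28] S^9(Z)

Answer: YES — reaches normal form S^9(Z) in 28 ≤ 29 steps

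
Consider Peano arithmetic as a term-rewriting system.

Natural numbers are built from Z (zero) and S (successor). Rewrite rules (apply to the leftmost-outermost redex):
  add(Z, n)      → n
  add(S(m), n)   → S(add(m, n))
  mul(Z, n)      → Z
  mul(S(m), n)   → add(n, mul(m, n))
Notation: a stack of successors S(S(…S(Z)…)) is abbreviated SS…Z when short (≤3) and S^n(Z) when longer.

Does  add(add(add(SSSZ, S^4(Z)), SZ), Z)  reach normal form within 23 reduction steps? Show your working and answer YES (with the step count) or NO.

Answer: YES — reaches normal form S^8(Z) in 21 ≤ 23 steps

Working:
  start: add(add(add(SSSZ, S^4(Z)), SZ), Z)
  →1  add(add(S(add(SSZ, S^4(Z))), SZ), Z)
  →2  add(S(add(add(SSZ, S^4(Z)), SZ)), Z)
  →3  S(add(add(add(SSZ, S^4(Z)), SZ), Z))
  →4  S(add(add(S(add(SZ, S^4(Z))), SZ), Z))
  →5  S(add(S(add(add(SZ, S^4(Z)), SZ)), Z))
  →6  S(S(add(add(add(SZ, S^4(Z)), SZ), Z)))
  →7  S(S(add(add(S(add(Z, S^4(Z))), SZ), Z)))
  →8  S(S(add(S(add(add(Z, S^4(Z)), SZ)), Z)))
  →9  S(S(S(add(add(add(Z, S^4(Z)), SZ), Z))))
  →10  S(S(S(add(add(S^4(Z), SZ), Z))))
  →11  S(S(S(add(S(add(SSSZ, SZ)), Z))))
  →12  S(S(S(S(add(add(SSSZ, SZ), Z)))))
  →13  S(S(S(S(add(S(add(SSZ, SZ)), Z)))))
  →14  S(S(S(S(S(add(add(SSZ, SZ), Z))))))
  →15  S(S(S(S(S(add(S(add(SZ, SZ)), Z))))))
  →16  S(S(S(S(S(S(add(add(SZ, SZ), Z)))))))
  →17  S(S(S(S(S(S(add(S(add(Z, SZ)), Z)))))))
  →18  S(S(S(S(S(S(S(add(add(Z, SZ), Z))))))))
  →19  S(S(S(S(S(S(S(add(SZ, Z))))))))
  →20  S(S(S(S(S(S(S(S(add(Z, Z)))))))))
  →21  S^8(Z)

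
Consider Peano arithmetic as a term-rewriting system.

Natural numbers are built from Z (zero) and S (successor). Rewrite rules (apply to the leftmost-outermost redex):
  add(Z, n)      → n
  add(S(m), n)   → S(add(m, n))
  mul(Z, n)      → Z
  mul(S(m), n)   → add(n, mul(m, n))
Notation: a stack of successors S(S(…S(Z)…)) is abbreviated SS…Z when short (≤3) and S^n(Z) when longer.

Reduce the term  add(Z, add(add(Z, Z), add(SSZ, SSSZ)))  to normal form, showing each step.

  start: add(Z, add(add(Z, Z), add(SSZ, SSSZ)))
  [1] add(add(Z, Z), add(SSZ, SSSZ))
  [2] add(Z, add(SSZ, SSSZ))
  [3] add(SSZ, SSSZ)
  [4] S(add(SZ, SSSZ))
  [5] S(S(add(Z, SSSZ)))
  [6] S^5(Z)

Answer: normal form = S^5(Z)  (in 6 steps)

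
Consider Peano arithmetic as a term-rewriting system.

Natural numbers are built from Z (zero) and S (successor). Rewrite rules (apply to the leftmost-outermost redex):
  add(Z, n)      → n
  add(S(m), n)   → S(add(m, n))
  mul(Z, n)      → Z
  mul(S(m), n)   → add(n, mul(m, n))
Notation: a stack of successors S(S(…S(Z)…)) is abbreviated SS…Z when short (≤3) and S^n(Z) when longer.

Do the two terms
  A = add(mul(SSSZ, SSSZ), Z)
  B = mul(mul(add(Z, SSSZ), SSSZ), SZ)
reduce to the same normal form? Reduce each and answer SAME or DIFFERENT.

Answer: SAME — A ⇓ S^9(Z), B ⇓ S^9(Z)

Derivation:
Term A:
  start: add(mul(SSSZ, SSSZ), Z)
  [1] add(add(SSSZ, mul(SSZ, SSSZ)), Z)
  [2] add(S(add(SSZ, mul(SSZ, SSSZ))), Z)
  [3] S(add(add(SSZ, mul(SSZ, SSSZ)), Z))
  [4] S(add(S(add(SZ, mul(SSZ, SSSZ))), Z))
  [5] S(S(add(add(SZ, mul(SSZ, SSSZ)), Z)))
  [6] S(S(add(S(add(Z, mul(SSZ, SSSZ))), Z)))
  [7] S(S(S(add(add(Z, mul(SSZ, SSSZ)), Z))))
  [8] S(S(S(add(mul(SSZ, SSSZ), Z))))
  [9] S(S(S(add(add(SSSZ, mul(SZ, SSSZ)), Z))))
  [10] S(S(S(add(S(add(SSZ, mul(SZ, SSSZ))), Z))))
  [11] S(S(S(S(add(add(SSZ, mul(SZ, SSSZ)), Z)))))
  [12] S(S(S(S(add(S(add(SZ, mul(SZ, SSSZ))), Z)))))
  [13] S(S(S(S(S(add(add(SZ, mul(SZ, SSSZ)), Z))))))
  [14] S(S(S(S(S(add(S(add(Z, mul(SZ, SSSZ))), Z))))))
  [15] S(S(S(S(S(S(add(add(Z, mul(SZ, SSSZ)), Z)))))))
  [16] S(S(S(S(S(S(add(mul(SZ, SSSZ), Z)))))))
  [17] S(S(S(S(S(S(add(add(SSSZ, mul(Z, SSSZ)), Z)))))))
  [18] S(S(S(S(S(S(add(S(add(SSZ, mul(Z, SSSZ))), Z)))))))
  [19] S(S(S(S(S(S(S(add(add(SSZ, mul(Z, SSSZ)), Z))))))))
  [20] S(S(S(S(S(S(S(add(S(add(SZ, mul(Z, SSSZ))), Z))))))))
  [21] S(S(S(S(S(S(S(S(add(add(SZ, mul(Z, SSSZ)), Z)))))))))
  [22] S(S(S(S(S(S(S(S(add(S(add(Z, mul(Z, SSSZ))), Z)))))))))
  [23] S(S(S(S(S(S(S(S(S(add(add(Z, mul(Z, SSSZ)), Z))))))))))
  [24] S(S(S(S(S(S(S(S(S(add(mul(Z, SSSZ), Z))))))))))
  [25] S(S(S(S(S(S(S(S(S(add(Z, Z))))))))))
  [26] S^9(Z)

Term B:
  start: mul(mul(add(Z, SSSZ), SSSZ), SZ)
  [1] mul(mul(SSSZ, SSSZ), SZ)
  [2] mul(add(SSSZ, mul(SSZ, SSSZ)), SZ)
  [3] mul(S(add(SSZ, mul(SSZ, SSSZ))), SZ)
  [4] add(SZ, mul(add(SSZ, mul(SSZ, SSSZ)), SZ))
  [5] S(add(Z, mul(add(SSZ, mul(SSZ, SSSZ)), SZ)))
  [6] S(mul(add(SSZ, mul(SSZ, SSSZ)), SZ))
  [7] S(mul(S(add(SZ, mul(SSZ, SSSZ))), SZ))
  [8] S(add(SZ, mul(add(SZ, mul(SSZ, SSSZ)), SZ)))
  [9] S(S(add(Z, mul(add(SZ, mul(SSZ, SSSZ)), SZ))))
  [10] S(S(mul(add(SZ, mul(SSZ, SSSZ)), SZ)))
  [11] S(S(mul(S(add(Z, mul(SSZ, SSSZ))), SZ)))
  [12] S(S(add(SZ, mul(add(Z, mul(SSZ, SSSZ)), SZ))))
  [13] S(S(S(add(Z, mul(add(Z, mul(SSZ, SSSZ)), SZ)))))
  [14] S(S(S(mul(add(Z, mul(SSZ, SSSZ)), SZ))))
  [15] S(S(S(mul(mul(SSZ, SSSZ), SZ))))
  [16] S(S(S(mul(add(SSSZ, mul(SZ, SSSZ)), SZ))))
  [17] S(S(S(mul(S(add(SSZ, mul(SZ, SSSZ))), SZ))))
  [18] S(S(S(add(SZ, mul(add(SSZ, mul(SZ, SSSZ)), SZ)))))
  [19] S(S(S(S(add(Z, mul(add(SSZ, mul(SZ, SSSZ)), SZ))))))
  [20] S(S(S(S(mul(add(SSZ, mul(SZ, SSSZ)), SZ)))))
  [21] S(S(S(S(mul(S(add(SZ, mul(SZ, SSSZ))), SZ)))))
  [22] S(S(S(S(add(SZ, mul(add(SZ, mul(SZ, SSSZ)), SZ))))))
  [23] S(S(S(S(S(add(Z, mul(add(SZ, mul(SZ, SSSZ)), SZ)))))))
  [24] S(S(S(S(S(mul(add(SZ, mul(SZ, SSSZ)), SZ))))))
  [25] S(S(S(S(S(mul(S(add(Z, mul(SZ, SSSZ))), SZ))))))
  [26] S(S(S(S(S(add(SZ, mul(add(Z, mul(SZ, SSSZ)), SZ)))))))
  [27] S(S(S(S(S(S(add(Z, mul(add(Z, mul(SZ, SSSZ)), SZ))))))))
  [28] S(S(S(S(S(S(mul(add(Z, mul(SZ, SSSZ)), SZ)))))))
  [29] S(S(S(S(S(S(mul(mul(SZ, SSSZ), SZ)))))))
  [30] S(S(S(S(S(S(mul(add(SSSZ, mul(Z, SSSZ)), SZ)))))))
  [31] S(S(S(S(S(S(mul(S(add(SSZ, mul(Z, SSSZ))), SZ)))))))
  [32] S(S(S(S(S(S(add(SZ, mul(add(SSZ, mul(Z, SSSZ)), SZ))))))))
  [33] S(S(S(S(S(S(S(add(Z, mul(add(SSZ, mul(Z, SSSZ)), SZ)))))))))
  [34] S(S(S(S(S(S(S(mul(add(SSZ, mul(Z, SSSZ)), SZ))))))))
  [35] S(S(S(S(S(S(S(mul(S(add(SZ, mul(Z, SSSZ))), SZ))))))))
  [36] S(S(S(S(S(S(S(add(SZ, mul(add(SZ, mul(Z, SSSZ)), SZ)))))))))
  [37] S(S(S(S(S(S(S(S(add(Z, mul(add(SZ, mul(Z, SSSZ)), SZ))))))))))
  [38] S(S(S(S(S(S(S(S(mul(add(SZ, mul(Z, SSSZ)), SZ)))))))))
  [39] S(S(S(S(S(S(S(S(mul(S(add(Z, mul(Z, SSSZ))), SZ)))))))))
  [40] S(S(S(S(S(S(S(S(add(SZ, mul(add(Z, mul(Z, SSSZ)), SZ))))))))))
  [41] S(S(S(S(S(S(S(S(S(add(Z, mul(add(Z, mul(Z, SSSZ)), SZ)))))))))))
  [42] S(S(S(S(S(S(S(S(S(mul(add(Z, mul(Z, SSSZ)), SZ))))))))))
  [43] S(S(S(S(S(S(S(S(S(mul(mul(Z, SSSZ), SZ))))))))))
  [44] S(S(S(S(S(S(S(S(S(mul(Z, SZ))))))))))
  [45] S^9(Z)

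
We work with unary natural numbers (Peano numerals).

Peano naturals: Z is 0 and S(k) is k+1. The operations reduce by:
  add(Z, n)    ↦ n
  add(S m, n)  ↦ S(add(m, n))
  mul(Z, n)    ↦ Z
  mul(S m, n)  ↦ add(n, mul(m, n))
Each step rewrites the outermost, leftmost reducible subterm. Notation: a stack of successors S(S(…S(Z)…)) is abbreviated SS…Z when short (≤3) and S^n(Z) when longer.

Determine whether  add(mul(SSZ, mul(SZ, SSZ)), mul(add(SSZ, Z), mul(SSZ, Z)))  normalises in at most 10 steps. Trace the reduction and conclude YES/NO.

  start: add(mul(SSZ, mul(SZ, SSZ)), mul(add(SSZ, Z), mul(SSZ, Z)))
  [1] add(add(mul(SZ, SSZ), mul(SZ, mul(SZ, SSZ))), mul(add(SSZ, Z), mul(SSZ, Z)))
  [2] add(add(add(SSZ, mul(Z, SSZ)), mul(SZ, mul(SZ, SSZ))), mul(add(SSZ, Z), mul(SSZ, Z)))
  [3] add(add(S(add(SZ, mul(Z, SSZ))), mul(SZ, mul(SZ, SSZ))), mul(add(SSZ, Z), mul(SSZ, Z)))
  [4] add(S(add(add(SZ, mul(Z, SSZ)), mul(SZ, mul(SZ, SSZ)))), mul(add(SSZ, Z), mul(SSZ, Z)))
  [5] S(add(add(add(SZ, mul(Z, SSZ)), mul(SZ, mul(SZ, SSZ))), mul(add(SSZ, Z), mul(SSZ, Z))))
  [6] S(add(add(S(add(Z, mul(Z, SSZ))), mul(SZ, mul(SZ, SSZ))), mul(add(SSZ, Z), mul(SSZ, Z))))
  [7] S(add(S(add(add(Z, mul(Z, SSZ)), mul(SZ, mul(SZ, SSZ)))), mul(add(SSZ, Z), mul(SSZ, Z))))
  [8] S(S(add(add(add(Z, mul(Z, SSZ)), mul(SZ, mul(SZ, SSZ))), mul(add(SSZ, Z), mul(SSZ, Z)))))
  [9] S(S(add(add(mul(Z, SSZ), mul(SZ, mul(SZ, SSZ))), mul(add(SSZ, Z), mul(SSZ, Z)))))
  [10] S(S(add(add(Z, mul(SZ, mul(SZ, SSZ))), mul(add(SSZ, Z), mul(SSZ, Z)))))

Answer: NO — after 10 steps the term is S(S(add(add(Z, mul(SZ, mul(SZ, SSZ))), mul(add(SSZ, Z), mul(SSZ, Z))))), not yet normal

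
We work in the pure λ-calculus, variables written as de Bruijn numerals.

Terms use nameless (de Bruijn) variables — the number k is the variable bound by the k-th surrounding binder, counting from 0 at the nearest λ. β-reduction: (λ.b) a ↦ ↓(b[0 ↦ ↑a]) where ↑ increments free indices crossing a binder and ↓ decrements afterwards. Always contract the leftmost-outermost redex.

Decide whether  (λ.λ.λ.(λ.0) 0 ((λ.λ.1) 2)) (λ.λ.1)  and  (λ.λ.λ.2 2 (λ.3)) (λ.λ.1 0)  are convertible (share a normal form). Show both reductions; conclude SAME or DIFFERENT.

Term A:
  start: (λ.λ.λ.(λ.0) 0 ((λ.λ.1) 2)) (λ.λ.1)
  [1] λ.λ.(λ.0) 0 ((λ.λ.1) (λ.λ.1))
  [2] λ.λ.0 ((λ.λ.1) (λ.λ.1))
  [3] λ.λ.0 (λ.λ.λ.1)

Term B:
  start: (λ.λ.λ.2 2 (λ.3)) (λ.λ.1 0)
  [1] λ.λ.(λ.λ.1 0) (λ.λ.1 0) (λ.λ.λ.1 0)
  [2] λ.λ.(λ.(λ.λ.1 0) 0) (λ.λ.λ.1 0)
  [3] λ.λ.(λ.λ.1 0) (λ.λ.λ.1 0)
  [4] λ.λ.λ.(λ.λ.λ.1 0) 0
  [5] λ.λ.λ.λ.λ.1 0

Answer: DIFFERENT — A ⇓ λ.λ.0 (λ.λ.λ.1), B ⇓ λ.λ.λ.λ.λ.1 0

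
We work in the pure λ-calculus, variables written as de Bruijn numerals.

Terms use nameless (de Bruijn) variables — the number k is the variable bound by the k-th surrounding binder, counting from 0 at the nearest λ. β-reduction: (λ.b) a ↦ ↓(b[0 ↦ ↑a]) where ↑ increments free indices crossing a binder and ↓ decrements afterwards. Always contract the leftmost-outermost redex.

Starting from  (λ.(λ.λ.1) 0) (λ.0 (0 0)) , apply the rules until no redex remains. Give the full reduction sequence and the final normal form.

  start: (λ.(λ.λ.1) 0) (λ.0 (0 0))
  [1] (λ.λ.1) (λ.0 (0 0))
  [2] λ.λ.0 (0 0)

Answer: normal form = λ.λ.0 (0 0)  (in 2 steps)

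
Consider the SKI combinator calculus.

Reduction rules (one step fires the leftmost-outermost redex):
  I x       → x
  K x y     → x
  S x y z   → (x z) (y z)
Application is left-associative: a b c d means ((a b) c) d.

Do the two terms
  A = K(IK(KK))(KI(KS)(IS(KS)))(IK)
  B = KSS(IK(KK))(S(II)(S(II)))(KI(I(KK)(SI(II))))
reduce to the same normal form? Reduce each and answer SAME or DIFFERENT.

Term A:
  start: K(IK(KK))(KI(KS)(IS(KS)))(IK)
  →1  IK(KK)(IK)
  →2  K(KK)(IK)
  →3  KK

Term B:
  start: KSS(IK(KK))(S(II)(S(II)))(KI(I(KK)(SI(II))))
  →1  S(IK(KK))(S(II)(S(II)))(KI(I(KK)(SI(II))))
  →2  IK(KK)(KI(I(KK)(SI(II))))(S(II)(S(II))(KI(I(KK)(SI(II)))))
  →3  K(KK)(KI(I(KK)(SI(II))))(S(II)(S(II))(KI(I(KK)(SI(II)))))
  →4  KK(S(II)(S(II))(KI(I(KK)(SI(II)))))
  →5  K

Answer: DIFFERENT — A ⇓ KK, B ⇓ K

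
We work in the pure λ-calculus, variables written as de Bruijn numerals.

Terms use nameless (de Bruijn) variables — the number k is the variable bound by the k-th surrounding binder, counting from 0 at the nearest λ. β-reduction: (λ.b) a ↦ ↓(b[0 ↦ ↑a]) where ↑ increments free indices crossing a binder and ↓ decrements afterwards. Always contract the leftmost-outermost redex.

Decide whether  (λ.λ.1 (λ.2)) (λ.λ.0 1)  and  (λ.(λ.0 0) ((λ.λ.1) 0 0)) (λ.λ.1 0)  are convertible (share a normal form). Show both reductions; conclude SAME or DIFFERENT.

Term A:
  start: (λ.λ.1 (λ.2)) (λ.λ.0 1)
  step 1: λ.(λ.λ.0 1) (λ.λ.λ.0 1)
  step 2: λ.λ.0 (λ.λ.λ.0 1)

Term B:
  start: (λ.(λ.0 0) ((λ.λ.1) 0 0)) (λ.λ.1 0)
  step 1: (λ.0 0) ((λ.λ.1) (λ.λ.1 0) (λ.λ.1 0))
  step 2: (λ.λ.1) (λ.λ.1 0) (λ.λ.1 0) ((λ.λ.1) (λ.λ.1 0) (λ.λ.1 0))
  step 3: (λ.λ.λ.1 0) (λ.λ.1 0) ((λ.λ.1) (λ.λ.1 0) (λ.λ.1 0))
  step 4: (λ.λ.1 0) ((λ.λ.1) (λ.λ.1 0) (λ.λ.1 0))
  step 5: λ.(λ.λ.1) (λ.λ.1 0) (λ.λ.1 0) 0
  step 6: λ.(λ.λ.λ.1 0) (λ.λ.1 0) 0
  step 7: λ.(λ.λ.1 0) 0
  step 8: λ.λ.1 0

Answer: DIFFERENT — A ⇓ λ.λ.0 (λ.λ.λ.0 1), B ⇓ λ.λ.1 0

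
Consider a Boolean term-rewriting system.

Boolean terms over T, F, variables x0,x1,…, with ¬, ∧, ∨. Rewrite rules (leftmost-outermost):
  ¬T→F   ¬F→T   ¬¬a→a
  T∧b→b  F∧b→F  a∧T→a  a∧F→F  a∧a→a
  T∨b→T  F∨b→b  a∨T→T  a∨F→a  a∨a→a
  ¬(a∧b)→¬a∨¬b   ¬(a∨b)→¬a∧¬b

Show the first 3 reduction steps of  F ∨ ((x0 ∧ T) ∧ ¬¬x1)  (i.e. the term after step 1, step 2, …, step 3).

  start: F ∨ ((x0 ∧ T) ∧ ¬¬x1)
  step 1: (x0 ∧ T) ∧ ¬¬x1
  step 2: x0 ∧ ¬¬x1
  step 3: x0 ∧ x1

Answer: after 3 steps: x0 ∧ x1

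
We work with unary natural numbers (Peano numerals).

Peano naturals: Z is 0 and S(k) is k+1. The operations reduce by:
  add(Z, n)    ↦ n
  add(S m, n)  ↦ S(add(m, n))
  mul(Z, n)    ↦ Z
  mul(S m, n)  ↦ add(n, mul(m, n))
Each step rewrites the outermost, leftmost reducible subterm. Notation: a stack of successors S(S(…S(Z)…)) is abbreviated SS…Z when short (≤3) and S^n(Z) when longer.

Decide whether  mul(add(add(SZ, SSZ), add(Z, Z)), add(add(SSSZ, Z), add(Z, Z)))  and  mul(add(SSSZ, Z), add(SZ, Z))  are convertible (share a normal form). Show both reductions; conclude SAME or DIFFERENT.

Term A:
  start: mul(add(add(SZ, SSZ), add(Z, Z)), add(add(SSSZ, Z), add(Z, Z)))
  step 1: mul(add(S(add(Z, SSZ)), add(Z, Z)), add(add(SSSZ, Z), add(Z, Z)))
  step 2: mul(S(add(add(Z, SSZ), add(Z, Z))), add(add(SSSZ, Z), add(Z, Z)))
  step 3: add(add(add(SSSZ, Z), add(Z, Z)), mul(add(add(Z, SSZ), add(Z, Z)), add(add(SSSZ, Z), add(Z, Z))))
  step 4: add(add(S(add(SSZ, Z)), add(Z, Z)), mul(add(add(Z, SSZ), add(Z, Z)), add(add(SSSZ, Z), add(Z, Z))))
  step 5: add(S(add(add(SSZ, Z), add(Z, Z))), mul(add(add(Z, SSZ), add(Z, Z)), add(add(SSSZ, Z), add(Z, Z))))
  step 6: S(add(add(add(SSZ, Z), add(Z, Z)), mul(add(add(Z, SSZ), add(Z, Z)), add(add(SSSZ, Z), add(Z, Z)))))
  step 7: S(add(add(S(add(SZ, Z)), add(Z, Z)), mul(add(add(Z, SSZ), add(Z, Z)), add(add(SSSZ, Z), add(Z, Z)))))
  step 8: S(add(S(add(add(SZ, Z), add(Z, Z))), mul(add(add(Z, SSZ), add(Z, Z)), add(add(SSSZ, Z), add(Z, Z)))))
  step 9: S(S(add(add(add(SZ, Z), add(Z, Z)), mul(add(add(Z, SSZ), add(Z, Z)), add(add(SSSZ, Z), add(Z, Z))))))
  step 10: S(S(add(add(S(add(Z, Z)), add(Z, Z)), mul(add(add(Z, SSZ), add(Z, Z)), add(add(SSSZ, Z), add(Z, Z))))))
  step 11: S(S(add(S(add(add(Z, Z), add(Z, Z))), mul(add(add(Z, SSZ), add(Z, Z)), add(add(SSSZ, Z), add(Z, Z))))))
  step 12: S(S(S(add(add(add(Z, Z), add(Z, Z)), mul(add(add(Z, SSZ), add(Z, Z)), add(add(SSSZ, Z), add(Z, Z)))))))
  step 13: S(S(S(add(add(Z, add(Z, Z)), mul(add(add(Z, SSZ), add(Z, Z)), add(add(SSSZ, Z), add(Z, Z)))))))
  step 14: S(S(S(add(add(Z, Z), mul(add(add(Z, SSZ), add(Z, Z)), add(add(SSSZ, Z), add(Z, Z)))))))
  step 15: S(S(S(add(Z, mul(add(add(Z, SSZ), add(Z, Z)), add(add(SSSZ, Z), add(Z, Z)))))))
  step 16: S(S(S(mul(add(add(Z, SSZ), add(Z, Z)), add(add(SSSZ, Z), add(Z, Z))))))
  step 17: S(S(S(mul(add(SSZ, add(Z, Z)), add(add(SSSZ, Z), add(Z, Z))))))
  step 18: S(S(S(mul(S(add(SZ, add(Z, Z))), add(add(SSSZ, Z), add(Z, Z))))))
  step 19: S(S(S(add(add(add(SSSZ, Z), add(Z, Z)), mul(add(SZ, add(Z, Z)), add(add(SSSZ, Z), add(Z, Z)))))))
  step 20: S(S(S(add(add(S(add(SSZ, Z)), add(Z, Z)), mul(add(SZ, add(Z, Z)), add(add(SSSZ, Z), add(Z, Z)))))))
  step 21: S(S(S(add(S(add(add(SSZ, Z), add(Z, Z))), mul(add(SZ, add(Z, Z)), add(add(SSSZ, Z), add(Z, Z)))))))
  step 22: S(S(S(S(add(add(add(SSZ, Z), add(Z, Z)), mul(add(SZ, add(Z, Z)), add(add(SSSZ, Z), add(Z, Z))))))))
  step 23: S(S(S(S(add(add(S(add(SZ, Z)), add(Z, Z)), mul(add(SZ, add(Z, Z)), add(add(SSSZ, Z), add(Z, Z))))))))
  step 24: S(S(S(S(add(S(add(add(SZ, Z), add(Z, Z))), mul(add(SZ, add(Z, Z)), add(add(SSSZ, Z), add(Z, Z))))))))
  step 25: S(S(S(S(S(add(add(add(SZ, Z), add(Z, Z)), mul(add(SZ, add(Z, Z)), add(add(SSSZ, Z), add(Z, Z)))))))))
  step 26: S(S(S(S(S(add(add(S(add(Z, Z)), add(Z, Z)), mul(add(SZ, add(Z, Z)), add(add(SSSZ, Z), add(Z, Z)))))))))
  step 27: S(S(S(S(S(add(S(add(add(Z, Z), add(Z, Z))), mul(add(SZ, add(Z, Z)), add(add(SSSZ, Z), add(Z, Z)))))))))
  step 28: S(S(S(S(S(S(add(add(add(Z, Z), add(Z, Z)), mul(add(SZ, add(Z, Z)), add(add(SSSZ, Z), add(Z, Z))))))))))
  step 29: S(S(S(S(S(S(add(add(Z, add(Z, Z)), mul(add(SZ, add(Z, Z)), add(add(SSSZ, Z), add(Z, Z))))))))))
  step 30: S(S(S(S(S(S(add(add(Z, Z), mul(add(SZ, add(Z, Z)), add(add(SSSZ, Z), add(Z, Z))))))))))
  step 31: S(S(S(S(S(S(add(Z, mul(add(SZ, add(Z, Z)), add(add(SSSZ, Z), add(Z, Z))))))))))
  step 32: S(S(S(S(S(S(mul(add(SZ, add(Z, Z)), add(add(SSSZ, Z), add(Z, Z)))))))))
  step 33: S(S(S(S(S(S(mul(S(add(Z, add(Z, Z))), add(add(SSSZ, Z), add(Z, Z)))))))))
  step 34: S(S(S(S(S(S(add(add(add(SSSZ, Z), add(Z, Z)), mul(add(Z, add(Z, Z)), add(add(SSSZ, Z), add(Z, Z))))))))))
  step 35: S(S(S(S(S(S(add(add(S(add(SSZ, Z)), add(Z, Z)), mul(add(Z, add(Z, Z)), add(add(SSSZ, Z), add(Z, Z))))))))))
  step 36: S(S(S(S(S(S(add(S(add(add(SSZ, Z), add(Z, Z))), mul(add(Z, add(Z, Z)), add(add(SSSZ, Z), add(Z, Z))))))))))
  step 37: S(S(S(S(S(S(S(add(add(add(SSZ, Z), add(Z, Z)), mul(add(Z, add(Z, Z)), add(add(SSSZ, Z), add(Z, Z)))))))))))
  step 38: S(S(S(S(S(S(S(add(add(S(add(SZ, Z)), add(Z, Z)), mul(add(Z, add(Z, Z)), add(add(SSSZ, Z), add(Z, Z)))))))))))
  step 39: S(S(S(S(S(S(S(add(S(add(add(SZ, Z), add(Z, Z))), mul(add(Z, add(Z, Z)), add(add(SSSZ, Z), add(Z, Z)))))))))))
  step 40: S(S(S(S(S(S(S(S(add(add(add(SZ, Z), add(Z, Z)), mul(add(Z, add(Z, Z)), add(add(SSSZ, Z), add(Z, Z))))))))))))
  step 41: S(S(S(S(S(S(S(S(add(add(S(add(Z, Z)), add(Z, Z)), mul(add(Z, add(Z, Z)), add(add(SSSZ, Z), add(Z, Z))))))))))))
  step 42: S(S(S(S(S(S(S(S(add(S(add(add(Z, Z), add(Z, Z))), mul(add(Z, add(Z, Z)), add(add(SSSZ, Z), add(Z, Z))))))))))))
  step 43: S(S(S(S(S(S(S(S(S(add(add(add(Z, Z), add(Z, Z)), mul(add(Z, add(Z, Z)), add(add(SSSZ, Z), add(Z, Z)))))))))))))
  step 44: S(S(S(S(S(S(S(S(S(add(add(Z, add(Z, Z)), mul(add(Z, add(Z, Z)), add(add(SSSZ, Z), add(Z, Z)))))))))))))
  step 45: S(S(S(S(S(S(S(S(S(add(add(Z, Z), mul(add(Z, add(Z, Z)), add(add(SSSZ, Z), add(Z, Z)))))))))))))
  step 46: S(S(S(S(S(S(S(S(S(add(Z, mul(add(Z, add(Z, Z)), add(add(SSSZ, Z), add(Z, Z)))))))))))))
  step 47: S(S(S(S(S(S(S(S(S(mul(add(Z, add(Z, Z)), add(add(SSSZ, Z), add(Z, Z))))))))))))
  step 48: S(S(S(S(S(S(S(S(S(mul(add(Z, Z), add(add(SSSZ, Z), add(Z, Z))))))))))))
  step 49: S(S(S(S(S(S(S(S(S(mul(Z, add(add(SSSZ, Z), add(Z, Z))))))))))))
  step 50: S^9(Z)

Term B:
  start: mul(add(SSSZ, Z), add(SZ, Z))
  step 1: mul(S(add(SSZ, Z)), add(SZ, Z))
  step 2: add(add(SZ, Z), mul(add(SSZ, Z), add(SZ, Z)))
  step 3: add(S(add(Z, Z)), mul(add(SSZ, Z), add(SZ, Z)))
  step 4: S(add(add(Z, Z), mul(add(SSZ, Z), add(SZ, Z))))
  step 5: S(add(Z, mul(add(SSZ, Z), add(SZ, Z))))
  step 6: S(mul(add(SSZ, Z), add(SZ, Z)))
  step 7: S(mul(S(add(SZ, Z)), add(SZ, Z)))
  step 8: S(add(add(SZ, Z), mul(add(SZ, Z), add(SZ, Z))))
  step 9: S(add(S(add(Z, Z)), mul(add(SZ, Z), add(SZ, Z))))
  step 10: S(S(add(add(Z, Z), mul(add(SZ, Z), add(SZ, Z)))))
  step 11: S(S(add(Z, mul(add(SZ, Z), add(SZ, Z)))))
  step 12: S(S(mul(add(SZ, Z), add(SZ, Z))))
  step 13: S(S(mul(S(add(Z, Z)), add(SZ, Z))))
  step 14: S(S(add(add(SZ, Z), mul(add(Z, Z), add(SZ, Z)))))
  step 15: S(S(add(S(add(Z, Z)), mul(add(Z, Z), add(SZ, Z)))))
  step 16: S(S(S(add(add(Z, Z), mul(add(Z, Z), add(SZ, Z))))))
  step 17: S(S(S(add(Z, mul(add(Z, Z), add(SZ, Z))))))
  step 18: S(S(S(mul(add(Z, Z), add(SZ, Z)))))
  step 19: S(S(S(mul(Z, add(SZ, Z)))))
  step 20: SSSZ

Answer: DIFFERENT — A ⇓ S^9(Z), B ⇓ SSSZ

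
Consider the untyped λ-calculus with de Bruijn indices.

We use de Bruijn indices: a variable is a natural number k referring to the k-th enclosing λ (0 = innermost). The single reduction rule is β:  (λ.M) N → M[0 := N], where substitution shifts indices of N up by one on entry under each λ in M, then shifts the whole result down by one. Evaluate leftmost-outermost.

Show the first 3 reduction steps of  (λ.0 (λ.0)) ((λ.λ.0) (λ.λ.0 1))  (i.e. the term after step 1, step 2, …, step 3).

  start: (λ.0 (λ.0)) ((λ.λ.0) (λ.λ.0 1))
  →1  (λ.λ.0) (λ.λ.0 1) (λ.0)
  →2  (λ.0) (λ.0)
  →3  λ.0

Answer: after 3 steps: λ.0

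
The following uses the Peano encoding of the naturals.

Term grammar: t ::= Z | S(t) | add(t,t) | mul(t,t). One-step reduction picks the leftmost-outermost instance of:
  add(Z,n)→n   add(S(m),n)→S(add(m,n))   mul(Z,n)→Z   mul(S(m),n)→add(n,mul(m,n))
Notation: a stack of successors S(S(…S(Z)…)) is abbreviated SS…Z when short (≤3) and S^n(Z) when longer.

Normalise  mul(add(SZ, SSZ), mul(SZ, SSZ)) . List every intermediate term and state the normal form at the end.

  start: mul(add(SZ, SSZ), mul(SZ, SSZ))
  step 1: mul(S(add(Z, SSZ)), mul(SZ, SSZ))
  step 2: add(mul(SZ, SSZ), mul(add(Z, SSZ), mul(SZ, SSZ)))
  step 3: add(add(SSZ, mul(Z, SSZ)), mul(add(Z, SSZ), mul(SZ, SSZ)))
  step 4: add(S(add(SZ, mul(Z, SSZ))), mul(add(Z, SSZ), mul(SZ, SSZ)))
  step 5: S(add(add(SZ, mul(Z, SSZ)), mul(add(Z, SSZ), mul(SZ, SSZ))))
  step 6: S(add(S(add(Z, mul(Z, SSZ))), mul(add(Z, SSZ), mul(SZ, SSZ))))
  step 7: S(S(add(add(Z, mul(Z, SSZ)), mul(add(Z, SSZ), mul(SZ, SSZ)))))
  step 8: S(S(add(mul(Z, SSZ), mul(add(Z, SSZ), mul(SZ, SSZ)))))
  step 9: S(S(add(Z, mul(add(Z, SSZ), mul(SZ, SSZ)))))
  step 10: S(S(mul(add(Z, SSZ), mul(SZ, SSZ))))
  step 11: S(S(mul(SSZ, mul(SZ, SSZ))))
  step 12: S(S(add(mul(SZ, SSZ), mul(SZ, mul(SZ, SSZ)))))
  step 13: S(S(add(add(SSZ, mul(Z, SSZ)), mul(SZ, mul(SZ, SSZ)))))
  step 14: S(S(add(S(add(SZ, mul(Z, SSZ))), mul(SZ, mul(SZ, SSZ)))))
  step 15: S(S(S(add(add(SZ, mul(Z, SSZ)), mul(SZ, mul(SZ, SSZ))))))
  step 16: S(S(S(add(S(add(Z, mul(Z, SSZ))), mul(SZ, mul(SZ, SSZ))))))
  step 17: S(S(S(S(add(add(Z, mul(Z, SSZ)), mul(SZ, mul(SZ, SSZ)))))))
  step 18: S(S(S(S(add(mul(Z, SSZ), mul(SZ, mul(SZ, SSZ)))))))
  step 19: S(S(S(S(add(Z, mul(SZ, mul(SZ, SSZ)))))))
  step 20: S(S(S(S(mul(SZ, mul(SZ, SSZ))))))
  step 21: S(S(S(S(add(mul(SZ, SSZ), mul(Z, mul(SZ, SSZ)))))))
  step 22: S(S(S(S(add(add(SSZ, mul(Z, SSZ)), mul(Z, mul(SZ, SSZ)))))))
  step 23: S(S(S(S(add(S(add(SZ, mul(Z, SSZ))), mul(Z, mul(SZ, SSZ)))))))
  step 24: S(S(S(S(S(add(add(SZ, mul(Z, SSZ)), mul(Z, mul(SZ, SSZ))))))))
  step 25: S(S(S(S(S(add(S(add(Z, mul(Z, SSZ))), mul(Z, mul(SZ, SSZ))))))))
  step 26: S(S(S(S(S(S(add(add(Z, mul(Z, SSZ)), mul(Z, mul(SZ, SSZ)))))))))
  step 27: S(S(S(S(S(S(add(mul(Z, SSZ), mul(Z, mul(SZ, SSZ)))))))))
  step 28: S(S(S(S(S(S(add(Z, mul(Z, mul(SZ, SSZ)))))))))
  step 29: S(S(S(S(S(S(mul(Z, mul(SZ, SSZ))))))))
  step 30: S^6(Z)

Answer: normal form = S^6(Z)  (in 30 steps)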